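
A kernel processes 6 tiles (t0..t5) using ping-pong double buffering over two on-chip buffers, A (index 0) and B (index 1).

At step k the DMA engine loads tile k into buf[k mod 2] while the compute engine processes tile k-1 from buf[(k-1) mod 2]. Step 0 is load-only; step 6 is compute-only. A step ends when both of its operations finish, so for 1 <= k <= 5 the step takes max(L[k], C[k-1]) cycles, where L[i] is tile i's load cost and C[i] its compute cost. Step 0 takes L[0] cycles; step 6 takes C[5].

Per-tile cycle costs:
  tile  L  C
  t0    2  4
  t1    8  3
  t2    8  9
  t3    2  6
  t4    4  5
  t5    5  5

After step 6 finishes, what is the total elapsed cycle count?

step 0: L[0]=2 → dur=2, Σ=2 | A=load:t0 B=idle [load-only]
step 1: L[1]=8 C[0]=4 → dur=8, Σ=10 | A=compute:t0 B=load:t1 [load-bound]
step 2: L[2]=8 C[1]=3 → dur=8, Σ=18 | A=load:t2 B=compute:t1 [load-bound]
step 3: L[3]=2 C[2]=9 → dur=9, Σ=27 | A=compute:t2 B=load:t3 [compute-bound]
step 4: L[4]=4 C[3]=6 → dur=6, Σ=33 | A=load:t4 B=compute:t3 [compute-bound]
step 5: L[5]=5 C[4]=5 → dur=5, Σ=38 | A=compute:t4 B=load:t5 [tied]
step 6: C[5]=5 → dur=5, Σ=43 | A=idle B=compute:t5 [compute-only]

end_cycle[6] = 43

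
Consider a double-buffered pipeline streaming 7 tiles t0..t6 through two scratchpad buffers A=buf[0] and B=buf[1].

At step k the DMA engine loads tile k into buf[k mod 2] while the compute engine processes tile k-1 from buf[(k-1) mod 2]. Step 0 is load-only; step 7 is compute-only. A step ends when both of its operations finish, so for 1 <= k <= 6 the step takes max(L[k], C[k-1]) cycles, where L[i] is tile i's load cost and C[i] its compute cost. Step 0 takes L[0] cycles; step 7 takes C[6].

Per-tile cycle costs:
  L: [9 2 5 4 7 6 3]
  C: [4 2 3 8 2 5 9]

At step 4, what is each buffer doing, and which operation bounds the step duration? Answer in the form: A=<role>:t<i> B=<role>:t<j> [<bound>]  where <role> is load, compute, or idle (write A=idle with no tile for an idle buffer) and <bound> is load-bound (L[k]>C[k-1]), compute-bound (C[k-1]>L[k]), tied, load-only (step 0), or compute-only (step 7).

  0. 9=9c; end=9; A:t0 B:-
  1. max(2,4)=4c; end=13; A:t0 B:t1
  2. max(5,2)=5c; end=18; A:t2 B:t1
  3. max(4,3)=4c; end=22; A:t2 B:t3
  4. max(7,8)=8c; end=30; A:t4 B:t3
  5. max(6,2)=6c; end=36; A:t4 B:t5
  6. max(3,5)=5c; end=41; A:t6 B:t5
  7. 9=9c; end=50; A:t6 B:t5

step 4: A=load:t4 B=compute:t3 [compute-bound]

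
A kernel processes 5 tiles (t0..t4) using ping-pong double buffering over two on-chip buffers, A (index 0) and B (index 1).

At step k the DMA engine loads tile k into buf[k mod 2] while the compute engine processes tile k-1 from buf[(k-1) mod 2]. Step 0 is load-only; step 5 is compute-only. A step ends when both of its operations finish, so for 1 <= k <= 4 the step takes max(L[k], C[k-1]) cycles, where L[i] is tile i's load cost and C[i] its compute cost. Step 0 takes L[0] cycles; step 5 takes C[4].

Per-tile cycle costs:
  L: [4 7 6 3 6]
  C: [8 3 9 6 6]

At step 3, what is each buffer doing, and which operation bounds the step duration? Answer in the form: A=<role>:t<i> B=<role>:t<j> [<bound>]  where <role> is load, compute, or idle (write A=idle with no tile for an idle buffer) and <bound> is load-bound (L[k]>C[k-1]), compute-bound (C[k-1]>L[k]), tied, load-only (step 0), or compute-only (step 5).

step 3: A=compute:t2 B=load:t3 [compute-bound]

  0. 4=4c; end=4; A:t0 B:-
  1. max(7,8)=8c; end=12; A:t0 B:t1
  2. max(6,3)=6c; end=18; A:t2 B:t1
  3. max(3,9)=9c; end=27; A:t2 B:t3
  4. max(6,6)=6c; end=33; A:t4 B:t3
  5. 6=6c; end=39; A:t4 B:t3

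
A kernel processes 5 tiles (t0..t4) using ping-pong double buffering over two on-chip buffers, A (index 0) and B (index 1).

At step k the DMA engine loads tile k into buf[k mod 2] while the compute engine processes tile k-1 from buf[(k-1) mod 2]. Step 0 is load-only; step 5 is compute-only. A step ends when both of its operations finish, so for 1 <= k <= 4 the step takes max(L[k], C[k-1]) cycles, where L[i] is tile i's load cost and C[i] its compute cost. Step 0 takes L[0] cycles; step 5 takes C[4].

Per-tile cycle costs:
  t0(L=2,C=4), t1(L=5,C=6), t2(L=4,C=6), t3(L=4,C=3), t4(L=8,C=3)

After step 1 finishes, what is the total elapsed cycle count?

end_cycle[1] = 7

[0] DMA t0→A (2c) ∥ CU idle ⇒ 2c, clock 2
[1] DMA t1→B (5c) ∥ CU A:t0 (4c) ⇒ 5c, clock 7
[2] DMA t2→A (4c) ∥ CU B:t1 (6c) ⇒ 6c, clock 13
[3] DMA t3→B (4c) ∥ CU A:t2 (6c) ⇒ 6c, clock 19
[4] DMA t4→A (8c) ∥ CU B:t3 (3c) ⇒ 8c, clock 27
[5] DMA idle ∥ CU A:t4 (3c) ⇒ 3c, clock 30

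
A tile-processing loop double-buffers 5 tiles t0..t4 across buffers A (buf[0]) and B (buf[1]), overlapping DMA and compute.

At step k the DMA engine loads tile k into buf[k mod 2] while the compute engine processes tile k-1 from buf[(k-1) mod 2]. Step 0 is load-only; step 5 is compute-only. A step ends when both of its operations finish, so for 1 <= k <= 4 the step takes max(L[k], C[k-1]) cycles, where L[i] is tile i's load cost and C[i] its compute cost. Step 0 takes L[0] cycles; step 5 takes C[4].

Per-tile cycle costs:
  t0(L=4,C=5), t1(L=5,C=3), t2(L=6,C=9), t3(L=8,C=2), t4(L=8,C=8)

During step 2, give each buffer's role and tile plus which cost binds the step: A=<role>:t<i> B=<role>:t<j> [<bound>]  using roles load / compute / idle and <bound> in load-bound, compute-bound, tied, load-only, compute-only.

step 2: A=load:t2 B=compute:t1 [load-bound]

[0] DMA t0→A (4c) ∥ CU idle ⇒ 4c, clock 4
[1] DMA t1→B (5c) ∥ CU A:t0 (5c) ⇒ 5c, clock 9
[2] DMA t2→A (6c) ∥ CU B:t1 (3c) ⇒ 6c, clock 15
[3] DMA t3→B (8c) ∥ CU A:t2 (9c) ⇒ 9c, clock 24
[4] DMA t4→A (8c) ∥ CU B:t3 (2c) ⇒ 8c, clock 32
[5] DMA idle ∥ CU A:t4 (8c) ⇒ 8c, clock 40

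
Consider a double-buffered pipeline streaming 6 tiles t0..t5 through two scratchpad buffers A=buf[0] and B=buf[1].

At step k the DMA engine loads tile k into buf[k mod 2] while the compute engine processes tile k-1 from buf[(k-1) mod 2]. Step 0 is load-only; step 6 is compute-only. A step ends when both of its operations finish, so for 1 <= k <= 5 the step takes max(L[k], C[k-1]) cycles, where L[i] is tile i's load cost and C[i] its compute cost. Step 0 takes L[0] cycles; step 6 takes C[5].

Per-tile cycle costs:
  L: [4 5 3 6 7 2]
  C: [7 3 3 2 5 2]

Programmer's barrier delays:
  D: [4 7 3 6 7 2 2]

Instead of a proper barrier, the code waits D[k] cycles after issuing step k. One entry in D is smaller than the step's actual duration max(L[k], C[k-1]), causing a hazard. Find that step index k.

k=0 barrier L[0]=4→4c, D[0]=4 ok
k=1 barrier max(L[1]=5,C[0]=7)→7c, D[1]=7 ok
k=2 barrier max(L[2]=3,C[1]=3)→3c, D[2]=3 ok
k=3 barrier max(L[3]=6,C[2]=3)→6c, D[3]=6 ok
k=4 barrier max(L[4]=7,C[3]=2)→7c, D[4]=7 ok
k=5 barrier max(L[5]=2,C[4]=5)→5c, D[5]=2 SHORT
k=6 barrier C[5]=2→2c, D[6]=2 ok

hazard at step 5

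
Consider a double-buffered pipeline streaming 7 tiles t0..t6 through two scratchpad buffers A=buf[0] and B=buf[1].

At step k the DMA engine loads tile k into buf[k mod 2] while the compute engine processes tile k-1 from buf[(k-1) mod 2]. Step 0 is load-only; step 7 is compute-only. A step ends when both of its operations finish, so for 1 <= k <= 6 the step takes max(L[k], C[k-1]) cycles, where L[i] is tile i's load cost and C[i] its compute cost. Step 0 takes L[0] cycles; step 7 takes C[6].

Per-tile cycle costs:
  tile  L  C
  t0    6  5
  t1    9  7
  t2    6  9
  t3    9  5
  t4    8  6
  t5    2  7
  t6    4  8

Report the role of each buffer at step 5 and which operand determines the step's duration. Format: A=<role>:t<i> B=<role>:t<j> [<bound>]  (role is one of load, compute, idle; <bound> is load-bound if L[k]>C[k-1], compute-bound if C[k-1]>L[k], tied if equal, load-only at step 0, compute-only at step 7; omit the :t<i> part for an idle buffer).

step 5: A=compute:t4 B=load:t5 [compute-bound]

k=0 load=t0/6c comp=- wait=6 total=6
k=1 load=t1/9c comp=t0/5c wait=9 total=15
k=2 load=t2/6c comp=t1/7c wait=7 total=22
k=3 load=t3/9c comp=t2/9c wait=9 total=31
k=4 load=t4/8c comp=t3/5c wait=8 total=39
k=5 load=t5/2c comp=t4/6c wait=6 total=45
k=6 load=t6/4c comp=t5/7c wait=7 total=52
k=7 load=- comp=t6/8c wait=8 total=60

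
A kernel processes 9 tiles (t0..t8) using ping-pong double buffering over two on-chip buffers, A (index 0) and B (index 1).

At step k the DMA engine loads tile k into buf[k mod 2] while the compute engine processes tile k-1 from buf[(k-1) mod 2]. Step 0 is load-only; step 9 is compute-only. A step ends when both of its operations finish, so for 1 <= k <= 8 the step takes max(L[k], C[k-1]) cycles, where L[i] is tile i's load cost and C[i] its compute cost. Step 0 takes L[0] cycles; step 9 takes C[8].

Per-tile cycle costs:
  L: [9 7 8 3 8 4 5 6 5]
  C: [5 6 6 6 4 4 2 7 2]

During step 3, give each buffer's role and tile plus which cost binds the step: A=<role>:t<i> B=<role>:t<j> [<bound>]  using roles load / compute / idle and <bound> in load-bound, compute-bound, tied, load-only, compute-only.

step 3: A=compute:t2 B=load:t3 [compute-bound]

[0] DMA t0→A (9c) ∥ CU idle ⇒ 9c, clock 9
[1] DMA t1→B (7c) ∥ CU A:t0 (5c) ⇒ 7c, clock 16
[2] DMA t2→A (8c) ∥ CU B:t1 (6c) ⇒ 8c, clock 24
[3] DMA t3→B (3c) ∥ CU A:t2 (6c) ⇒ 6c, clock 30
[4] DMA t4→A (8c) ∥ CU B:t3 (6c) ⇒ 8c, clock 38
[5] DMA t5→B (4c) ∥ CU A:t4 (4c) ⇒ 4c, clock 42
[6] DMA t6→A (5c) ∥ CU B:t5 (4c) ⇒ 5c, clock 47
[7] DMA t7→B (6c) ∥ CU A:t6 (2c) ⇒ 6c, clock 53
[8] DMA t8→A (5c) ∥ CU B:t7 (7c) ⇒ 7c, clock 60
[9] DMA idle ∥ CU A:t8 (2c) ⇒ 2c, clock 62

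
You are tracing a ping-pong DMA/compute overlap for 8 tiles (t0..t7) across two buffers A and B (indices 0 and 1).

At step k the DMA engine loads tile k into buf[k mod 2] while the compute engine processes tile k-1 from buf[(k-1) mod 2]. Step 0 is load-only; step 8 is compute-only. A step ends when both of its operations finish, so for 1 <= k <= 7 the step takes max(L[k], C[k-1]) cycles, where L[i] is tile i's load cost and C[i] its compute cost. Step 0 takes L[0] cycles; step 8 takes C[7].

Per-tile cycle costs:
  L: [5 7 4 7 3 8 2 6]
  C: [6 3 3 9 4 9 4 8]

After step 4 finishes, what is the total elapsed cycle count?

[0] DMA t0→A (5c) ∥ CU idle ⇒ 5c, clock 5
[1] DMA t1→B (7c) ∥ CU A:t0 (6c) ⇒ 7c, clock 12
[2] DMA t2→A (4c) ∥ CU B:t1 (3c) ⇒ 4c, clock 16
[3] DMA t3→B (7c) ∥ CU A:t2 (3c) ⇒ 7c, clock 23
[4] DMA t4→A (3c) ∥ CU B:t3 (9c) ⇒ 9c, clock 32
[5] DMA t5→B (8c) ∥ CU A:t4 (4c) ⇒ 8c, clock 40
[6] DMA t6→A (2c) ∥ CU B:t5 (9c) ⇒ 9c, clock 49
[7] DMA t7→B (6c) ∥ CU A:t6 (4c) ⇒ 6c, clock 55
[8] DMA idle ∥ CU B:t7 (8c) ⇒ 8c, clock 63

end_cycle[4] = 32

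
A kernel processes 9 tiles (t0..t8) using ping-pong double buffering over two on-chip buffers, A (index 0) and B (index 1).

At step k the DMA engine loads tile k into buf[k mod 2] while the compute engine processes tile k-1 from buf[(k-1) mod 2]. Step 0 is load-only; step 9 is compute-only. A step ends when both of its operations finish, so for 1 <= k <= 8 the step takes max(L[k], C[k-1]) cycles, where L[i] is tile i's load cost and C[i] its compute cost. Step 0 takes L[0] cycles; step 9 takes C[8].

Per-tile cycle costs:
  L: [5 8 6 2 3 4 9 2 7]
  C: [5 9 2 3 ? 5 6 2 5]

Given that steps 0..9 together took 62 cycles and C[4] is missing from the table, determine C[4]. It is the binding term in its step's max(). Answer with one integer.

step 0 | dur = L[0]=5 = 5
step 1 | dur = max(L[1]=8, C[0]=5) = 8
step 2 | dur = max(L[2]=6, C[1]=9) = 9
step 3 | dur = max(L[3]=2, C[2]=2) = 2
step 4 | dur = max(L[4]=3, C[3]=3) = 3
step 5 | dur = max(L[5]=4, C[4]=?) = C[4]  (unknown; binding)
step 6 | dur = max(L[6]=9, C[5]=5) = 9
step 7 | dur = max(L[7]=2, C[6]=6) = 6
step 8 | dur = max(L[8]=7, C[7]=2) = 7
step 9 | dur = C[8]=5 = 5
sum of known step durations = 54
dur[5] = total - known = 62 - 54 = 8
C[4] is the binding max in step 5, so C[4] = dur[5] = 8

C[4] = 8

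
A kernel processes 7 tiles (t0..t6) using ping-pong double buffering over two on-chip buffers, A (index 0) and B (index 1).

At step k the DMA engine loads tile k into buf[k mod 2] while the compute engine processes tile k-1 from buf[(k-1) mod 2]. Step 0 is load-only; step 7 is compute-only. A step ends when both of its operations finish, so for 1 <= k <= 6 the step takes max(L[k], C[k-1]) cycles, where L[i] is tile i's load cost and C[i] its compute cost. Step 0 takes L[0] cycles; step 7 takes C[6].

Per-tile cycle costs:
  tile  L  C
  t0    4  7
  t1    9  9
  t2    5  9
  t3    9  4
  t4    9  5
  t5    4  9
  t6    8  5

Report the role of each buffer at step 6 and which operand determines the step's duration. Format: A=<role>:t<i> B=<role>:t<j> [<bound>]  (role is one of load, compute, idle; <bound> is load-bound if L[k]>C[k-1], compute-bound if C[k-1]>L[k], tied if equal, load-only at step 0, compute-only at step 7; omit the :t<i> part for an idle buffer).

[0] DMA t0→A (4c) ∥ CU idle ⇒ 4c, clock 4
[1] DMA t1→B (9c) ∥ CU A:t0 (7c) ⇒ 9c, clock 13
[2] DMA t2→A (5c) ∥ CU B:t1 (9c) ⇒ 9c, clock 22
[3] DMA t3→B (9c) ∥ CU A:t2 (9c) ⇒ 9c, clock 31
[4] DMA t4→A (9c) ∥ CU B:t3 (4c) ⇒ 9c, clock 40
[5] DMA t5→B (4c) ∥ CU A:t4 (5c) ⇒ 5c, clock 45
[6] DMA t6→A (8c) ∥ CU B:t5 (9c) ⇒ 9c, clock 54
[7] DMA idle ∥ CU A:t6 (5c) ⇒ 5c, clock 59

step 6: A=load:t6 B=compute:t5 [compute-bound]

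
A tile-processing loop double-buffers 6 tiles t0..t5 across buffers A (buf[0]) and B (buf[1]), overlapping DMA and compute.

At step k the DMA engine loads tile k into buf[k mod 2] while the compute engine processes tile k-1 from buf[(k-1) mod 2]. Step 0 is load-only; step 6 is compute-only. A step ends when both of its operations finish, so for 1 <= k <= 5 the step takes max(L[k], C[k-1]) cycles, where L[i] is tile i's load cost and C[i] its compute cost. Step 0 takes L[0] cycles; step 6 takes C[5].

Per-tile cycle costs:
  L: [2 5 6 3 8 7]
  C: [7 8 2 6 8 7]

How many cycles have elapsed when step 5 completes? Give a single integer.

[0] DMA t0→A (2c) ∥ CU idle ⇒ 2c, clock 2
[1] DMA t1→B (5c) ∥ CU A:t0 (7c) ⇒ 7c, clock 9
[2] DMA t2→A (6c) ∥ CU B:t1 (8c) ⇒ 8c, clock 17
[3] DMA t3→B (3c) ∥ CU A:t2 (2c) ⇒ 3c, clock 20
[4] DMA t4→A (8c) ∥ CU B:t3 (6c) ⇒ 8c, clock 28
[5] DMA t5→B (7c) ∥ CU A:t4 (8c) ⇒ 8c, clock 36
[6] DMA idle ∥ CU B:t5 (7c) ⇒ 7c, clock 43

end_cycle[5] = 36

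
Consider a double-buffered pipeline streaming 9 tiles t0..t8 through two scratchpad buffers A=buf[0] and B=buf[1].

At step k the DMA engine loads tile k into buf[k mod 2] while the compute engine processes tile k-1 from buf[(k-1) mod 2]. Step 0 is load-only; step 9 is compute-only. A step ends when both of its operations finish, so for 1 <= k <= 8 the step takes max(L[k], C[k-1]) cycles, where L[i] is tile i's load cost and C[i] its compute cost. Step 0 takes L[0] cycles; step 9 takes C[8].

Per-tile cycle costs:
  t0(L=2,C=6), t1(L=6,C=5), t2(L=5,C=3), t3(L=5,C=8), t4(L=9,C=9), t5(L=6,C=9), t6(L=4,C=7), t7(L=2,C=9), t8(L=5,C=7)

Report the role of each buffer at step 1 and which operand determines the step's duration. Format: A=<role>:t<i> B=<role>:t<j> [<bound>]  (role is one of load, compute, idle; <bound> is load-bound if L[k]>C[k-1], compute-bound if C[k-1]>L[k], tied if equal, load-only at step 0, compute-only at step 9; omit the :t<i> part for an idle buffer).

step 0: L[0]=2 → dur=2, Σ=2 | A=load:t0 B=idle [load-only]
step 1: L[1]=6 C[0]=6 → dur=6, Σ=8 | A=compute:t0 B=load:t1 [tied]
step 2: L[2]=5 C[1]=5 → dur=5, Σ=13 | A=load:t2 B=compute:t1 [tied]
step 3: L[3]=5 C[2]=3 → dur=5, Σ=18 | A=compute:t2 B=load:t3 [load-bound]
step 4: L[4]=9 C[3]=8 → dur=9, Σ=27 | A=load:t4 B=compute:t3 [load-bound]
step 5: L[5]=6 C[4]=9 → dur=9, Σ=36 | A=compute:t4 B=load:t5 [compute-bound]
step 6: L[6]=4 C[5]=9 → dur=9, Σ=45 | A=load:t6 B=compute:t5 [compute-bound]
step 7: L[7]=2 C[6]=7 → dur=7, Σ=52 | A=compute:t6 B=load:t7 [compute-bound]
step 8: L[8]=5 C[7]=9 → dur=9, Σ=61 | A=load:t8 B=compute:t7 [compute-bound]
step 9: C[8]=7 → dur=7, Σ=68 | A=compute:t8 B=idle [compute-only]

step 1: A=compute:t0 B=load:t1 [tied]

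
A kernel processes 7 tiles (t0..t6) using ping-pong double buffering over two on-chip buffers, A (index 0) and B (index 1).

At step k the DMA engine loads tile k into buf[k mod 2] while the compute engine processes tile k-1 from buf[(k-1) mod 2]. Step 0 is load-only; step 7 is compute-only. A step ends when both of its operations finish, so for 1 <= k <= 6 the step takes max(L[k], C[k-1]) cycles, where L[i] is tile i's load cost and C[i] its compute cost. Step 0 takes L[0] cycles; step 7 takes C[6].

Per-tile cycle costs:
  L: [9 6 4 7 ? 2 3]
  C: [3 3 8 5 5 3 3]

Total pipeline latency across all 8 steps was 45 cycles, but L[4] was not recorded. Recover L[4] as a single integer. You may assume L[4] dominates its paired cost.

L[4] = 7

step 0 → dur = L[0]=9 = 9
step 1 → dur = max(L[1]=6, C[0]=3) = 6
step 2 → dur = max(L[2]=4, C[1]=3) = 4
step 3 → dur = max(L[3]=7, C[2]=8) = 8
step 4 → dur = max(L[4]=?, C[3]=5) = L[4]  (unknown; binding)
step 5 → dur = max(L[5]=2, C[4]=5) = 5
step 6 → dur = max(L[6]=3, C[5]=3) = 3
step 7 → dur = C[6]=3 = 3
sum of known step durations = 38
dur[4] = total - known = 45 - 38 = 7
L[4] is the binding max in step 4, so L[4] = dur[4] = 7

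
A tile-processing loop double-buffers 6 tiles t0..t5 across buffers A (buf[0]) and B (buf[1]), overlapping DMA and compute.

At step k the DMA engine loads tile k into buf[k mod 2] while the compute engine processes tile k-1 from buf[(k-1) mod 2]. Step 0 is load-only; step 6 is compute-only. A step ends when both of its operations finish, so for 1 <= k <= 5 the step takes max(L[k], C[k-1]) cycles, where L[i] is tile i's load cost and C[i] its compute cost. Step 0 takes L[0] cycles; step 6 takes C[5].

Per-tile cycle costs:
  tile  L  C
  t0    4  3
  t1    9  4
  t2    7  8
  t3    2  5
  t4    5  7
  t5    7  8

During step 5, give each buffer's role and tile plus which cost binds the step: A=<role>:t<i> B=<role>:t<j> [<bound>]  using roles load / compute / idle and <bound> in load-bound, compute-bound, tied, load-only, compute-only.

k=0 load=t0/4c comp=- wait=4 total=4
k=1 load=t1/9c comp=t0/3c wait=9 total=13
k=2 load=t2/7c comp=t1/4c wait=7 total=20
k=3 load=t3/2c comp=t2/8c wait=8 total=28
k=4 load=t4/5c comp=t3/5c wait=5 total=33
k=5 load=t5/7c comp=t4/7c wait=7 total=40
k=6 load=- comp=t5/8c wait=8 total=48

step 5: A=compute:t4 B=load:t5 [tied]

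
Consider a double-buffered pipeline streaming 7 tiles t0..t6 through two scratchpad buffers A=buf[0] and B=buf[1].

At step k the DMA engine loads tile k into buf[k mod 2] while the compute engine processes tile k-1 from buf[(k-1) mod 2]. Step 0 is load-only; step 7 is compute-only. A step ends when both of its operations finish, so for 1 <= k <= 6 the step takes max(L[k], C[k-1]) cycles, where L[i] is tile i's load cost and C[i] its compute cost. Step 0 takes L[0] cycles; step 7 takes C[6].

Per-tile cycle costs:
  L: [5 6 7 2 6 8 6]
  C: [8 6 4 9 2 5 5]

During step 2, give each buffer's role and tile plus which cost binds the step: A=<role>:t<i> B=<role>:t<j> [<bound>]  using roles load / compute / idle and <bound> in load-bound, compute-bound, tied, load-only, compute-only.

  0. 5=5c; end=5; A:t0 B:-
  1. max(6,8)=8c; end=13; A:t0 B:t1
  2. max(7,6)=7c; end=20; A:t2 B:t1
  3. max(2,4)=4c; end=24; A:t2 B:t3
  4. max(6,9)=9c; end=33; A:t4 B:t3
  5. max(8,2)=8c; end=41; A:t4 B:t5
  6. max(6,5)=6c; end=47; A:t6 B:t5
  7. 5=5c; end=52; A:t6 B:t5

step 2: A=load:t2 B=compute:t1 [load-bound]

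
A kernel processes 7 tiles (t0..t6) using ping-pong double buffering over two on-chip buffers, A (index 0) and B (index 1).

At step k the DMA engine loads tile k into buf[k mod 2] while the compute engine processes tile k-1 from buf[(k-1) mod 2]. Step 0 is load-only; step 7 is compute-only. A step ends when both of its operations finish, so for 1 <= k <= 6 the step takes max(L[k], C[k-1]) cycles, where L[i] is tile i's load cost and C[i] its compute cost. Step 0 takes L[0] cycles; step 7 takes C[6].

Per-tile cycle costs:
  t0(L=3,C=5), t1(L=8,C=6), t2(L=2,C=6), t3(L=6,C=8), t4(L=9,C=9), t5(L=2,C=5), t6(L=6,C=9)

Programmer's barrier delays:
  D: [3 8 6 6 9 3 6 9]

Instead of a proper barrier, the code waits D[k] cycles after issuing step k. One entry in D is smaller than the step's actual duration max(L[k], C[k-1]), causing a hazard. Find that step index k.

k=0 barrier L[0]=3→3c, D[0]=3 ok
k=1 barrier max(L[1]=8,C[0]=5)→8c, D[1]=8 ok
k=2 barrier max(L[2]=2,C[1]=6)→6c, D[2]=6 ok
k=3 barrier max(L[3]=6,C[2]=6)→6c, D[3]=6 ok
k=4 barrier max(L[4]=9,C[3]=8)→9c, D[4]=9 ok
k=5 barrier max(L[5]=2,C[4]=9)→9c, D[5]=3 SHORT
k=6 barrier max(L[6]=6,C[5]=5)→6c, D[6]=6 ok
k=7 barrier C[6]=9→9c, D[7]=9 ok

hazard at step 5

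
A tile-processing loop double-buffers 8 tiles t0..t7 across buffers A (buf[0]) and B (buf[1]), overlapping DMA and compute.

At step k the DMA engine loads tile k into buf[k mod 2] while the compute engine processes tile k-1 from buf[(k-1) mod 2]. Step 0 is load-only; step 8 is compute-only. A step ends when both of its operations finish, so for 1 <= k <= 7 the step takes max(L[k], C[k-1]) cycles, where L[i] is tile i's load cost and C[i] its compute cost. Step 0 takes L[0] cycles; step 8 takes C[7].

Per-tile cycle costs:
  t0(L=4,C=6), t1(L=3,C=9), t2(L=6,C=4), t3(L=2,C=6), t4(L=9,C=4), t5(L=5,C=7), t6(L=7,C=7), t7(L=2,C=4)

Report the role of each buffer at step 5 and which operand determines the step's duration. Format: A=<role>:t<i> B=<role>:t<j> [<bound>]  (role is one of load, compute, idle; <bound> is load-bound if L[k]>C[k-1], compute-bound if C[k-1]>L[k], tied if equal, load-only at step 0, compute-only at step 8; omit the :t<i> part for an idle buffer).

[0] DMA t0→A (4c) ∥ CU idle ⇒ 4c, clock 4
[1] DMA t1→B (3c) ∥ CU A:t0 (6c) ⇒ 6c, clock 10
[2] DMA t2→A (6c) ∥ CU B:t1 (9c) ⇒ 9c, clock 19
[3] DMA t3→B (2c) ∥ CU A:t2 (4c) ⇒ 4c, clock 23
[4] DMA t4→A (9c) ∥ CU B:t3 (6c) ⇒ 9c, clock 32
[5] DMA t5→B (5c) ∥ CU A:t4 (4c) ⇒ 5c, clock 37
[6] DMA t6→A (7c) ∥ CU B:t5 (7c) ⇒ 7c, clock 44
[7] DMA t7→B (2c) ∥ CU A:t6 (7c) ⇒ 7c, clock 51
[8] DMA idle ∥ CU B:t7 (4c) ⇒ 4c, clock 55

step 5: A=compute:t4 B=load:t5 [load-bound]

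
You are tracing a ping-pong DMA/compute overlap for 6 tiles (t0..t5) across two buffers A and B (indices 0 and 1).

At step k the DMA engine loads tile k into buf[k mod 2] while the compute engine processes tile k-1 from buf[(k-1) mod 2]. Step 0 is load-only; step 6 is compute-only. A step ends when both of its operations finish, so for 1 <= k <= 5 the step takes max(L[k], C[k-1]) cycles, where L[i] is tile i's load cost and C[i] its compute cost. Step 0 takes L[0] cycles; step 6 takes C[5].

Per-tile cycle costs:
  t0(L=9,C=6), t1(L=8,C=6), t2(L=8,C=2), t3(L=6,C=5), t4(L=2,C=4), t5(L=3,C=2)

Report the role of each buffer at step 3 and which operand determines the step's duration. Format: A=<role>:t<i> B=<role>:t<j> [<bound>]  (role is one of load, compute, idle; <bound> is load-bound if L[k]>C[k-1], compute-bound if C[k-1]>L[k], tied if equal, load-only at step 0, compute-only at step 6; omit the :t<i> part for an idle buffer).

step 3: A=compute:t2 B=load:t3 [load-bound]

step 0: L[0]=9 → dur=9, Σ=9 | A=load:t0 B=idle [load-only]
step 1: L[1]=8 C[0]=6 → dur=8, Σ=17 | A=compute:t0 B=load:t1 [load-bound]
step 2: L[2]=8 C[1]=6 → dur=8, Σ=25 | A=load:t2 B=compute:t1 [load-bound]
step 3: L[3]=6 C[2]=2 → dur=6, Σ=31 | A=compute:t2 B=load:t3 [load-bound]
step 4: L[4]=2 C[3]=5 → dur=5, Σ=36 | A=load:t4 B=compute:t3 [compute-bound]
step 5: L[5]=3 C[4]=4 → dur=4, Σ=40 | A=compute:t4 B=load:t5 [compute-bound]
step 6: C[5]=2 → dur=2, Σ=42 | A=idle B=compute:t5 [compute-only]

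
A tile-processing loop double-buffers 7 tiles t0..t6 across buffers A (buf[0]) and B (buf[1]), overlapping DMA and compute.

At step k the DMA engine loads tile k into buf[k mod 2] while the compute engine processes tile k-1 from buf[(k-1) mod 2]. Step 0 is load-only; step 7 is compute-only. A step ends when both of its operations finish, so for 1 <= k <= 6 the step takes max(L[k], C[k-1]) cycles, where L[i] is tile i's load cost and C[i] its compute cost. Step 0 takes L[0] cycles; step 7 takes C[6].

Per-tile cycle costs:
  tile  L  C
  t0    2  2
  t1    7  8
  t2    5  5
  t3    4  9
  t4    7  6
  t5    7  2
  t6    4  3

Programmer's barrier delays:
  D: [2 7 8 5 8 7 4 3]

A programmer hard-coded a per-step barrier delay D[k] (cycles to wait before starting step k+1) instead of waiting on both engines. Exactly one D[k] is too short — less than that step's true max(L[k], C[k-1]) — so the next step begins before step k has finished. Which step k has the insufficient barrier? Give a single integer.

hazard at step 4

step 0: need L[0]=2 = 2; D[0]=2 ok
step 1: need max(L[1]=7,C[0]=2) = 7; D[1]=7 ok
step 2: need max(L[2]=5,C[1]=8) = 8; D[2]=8 ok
step 3: need max(L[3]=4,C[2]=5) = 5; D[3]=5 ok
step 4: need max(L[4]=7,C[3]=9) = 9; D[4]=8 SHORT
step 5: need max(L[5]=7,C[4]=6) = 7; D[5]=7 ok
step 6: need max(L[6]=4,C[5]=2) = 4; D[6]=4 ok
step 7: need C[6]=3 = 3; D[7]=3 ok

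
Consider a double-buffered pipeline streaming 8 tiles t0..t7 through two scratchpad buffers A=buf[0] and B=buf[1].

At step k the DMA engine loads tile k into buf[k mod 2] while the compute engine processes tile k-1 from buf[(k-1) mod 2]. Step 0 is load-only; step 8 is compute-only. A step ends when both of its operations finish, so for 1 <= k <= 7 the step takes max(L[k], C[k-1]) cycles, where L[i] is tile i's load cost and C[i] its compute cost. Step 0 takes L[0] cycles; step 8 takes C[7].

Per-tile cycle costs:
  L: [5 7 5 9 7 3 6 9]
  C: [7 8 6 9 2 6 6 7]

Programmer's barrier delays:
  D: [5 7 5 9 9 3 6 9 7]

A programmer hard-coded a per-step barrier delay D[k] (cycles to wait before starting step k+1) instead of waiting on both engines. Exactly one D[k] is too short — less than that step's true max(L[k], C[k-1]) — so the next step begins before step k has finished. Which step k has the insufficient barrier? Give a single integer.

step 0: need L[0]=5 = 5; D[0]=5 ok
step 1: need max(L[1]=7,C[0]=7) = 7; D[1]=7 ok
step 2: need max(L[2]=5,C[1]=8) = 8; D[2]=5 SHORT
step 3: need max(L[3]=9,C[2]=6) = 9; D[3]=9 ok
step 4: need max(L[4]=7,C[3]=9) = 9; D[4]=9 ok
step 5: need max(L[5]=3,C[4]=2) = 3; D[5]=3 ok
step 6: need max(L[6]=6,C[5]=6) = 6; D[6]=6 ok
step 7: need max(L[7]=9,C[6]=6) = 9; D[7]=9 ok
step 8: need C[7]=7 = 7; D[8]=7 ok

hazard at step 2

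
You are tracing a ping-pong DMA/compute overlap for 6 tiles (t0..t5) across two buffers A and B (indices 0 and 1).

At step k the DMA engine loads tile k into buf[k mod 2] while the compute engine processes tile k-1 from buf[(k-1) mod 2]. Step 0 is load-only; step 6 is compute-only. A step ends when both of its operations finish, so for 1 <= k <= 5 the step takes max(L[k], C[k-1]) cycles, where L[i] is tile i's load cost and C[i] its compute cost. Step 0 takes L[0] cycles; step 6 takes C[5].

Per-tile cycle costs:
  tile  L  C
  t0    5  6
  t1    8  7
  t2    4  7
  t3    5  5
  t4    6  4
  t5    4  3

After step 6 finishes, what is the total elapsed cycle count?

k=0 load=t0/5c comp=- wait=5 total=5
k=1 load=t1/8c comp=t0/6c wait=8 total=13
k=2 load=t2/4c comp=t1/7c wait=7 total=20
k=3 load=t3/5c comp=t2/7c wait=7 total=27
k=4 load=t4/6c comp=t3/5c wait=6 total=33
k=5 load=t5/4c comp=t4/4c wait=4 total=37
k=6 load=- comp=t5/3c wait=3 total=40

end_cycle[6] = 40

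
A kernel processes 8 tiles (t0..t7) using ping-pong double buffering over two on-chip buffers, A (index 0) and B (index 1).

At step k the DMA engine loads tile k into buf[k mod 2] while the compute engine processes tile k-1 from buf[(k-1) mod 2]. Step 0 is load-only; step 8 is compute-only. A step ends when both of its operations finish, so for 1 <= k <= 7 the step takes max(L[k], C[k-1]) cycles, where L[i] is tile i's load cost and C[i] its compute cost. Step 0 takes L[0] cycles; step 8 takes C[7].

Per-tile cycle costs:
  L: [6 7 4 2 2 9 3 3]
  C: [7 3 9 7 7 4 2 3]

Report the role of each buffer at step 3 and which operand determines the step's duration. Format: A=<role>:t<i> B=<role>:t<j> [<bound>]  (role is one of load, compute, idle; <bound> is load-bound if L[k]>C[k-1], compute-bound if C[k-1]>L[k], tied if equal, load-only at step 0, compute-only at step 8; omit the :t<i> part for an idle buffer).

step 3: A=compute:t2 B=load:t3 [compute-bound]

step 0: L[0]=6 → dur=6, Σ=6 | A=load:t0 B=idle [load-only]
step 1: L[1]=7 C[0]=7 → dur=7, Σ=13 | A=compute:t0 B=load:t1 [tied]
step 2: L[2]=4 C[1]=3 → dur=4, Σ=17 | A=load:t2 B=compute:t1 [load-bound]
step 3: L[3]=2 C[2]=9 → dur=9, Σ=26 | A=compute:t2 B=load:t3 [compute-bound]
step 4: L[4]=2 C[3]=7 → dur=7, Σ=33 | A=load:t4 B=compute:t3 [compute-bound]
step 5: L[5]=9 C[4]=7 → dur=9, Σ=42 | A=compute:t4 B=load:t5 [load-bound]
step 6: L[6]=3 C[5]=4 → dur=4, Σ=46 | A=load:t6 B=compute:t5 [compute-bound]
step 7: L[7]=3 C[6]=2 → dur=3, Σ=49 | A=compute:t6 B=load:t7 [load-bound]
step 8: C[7]=3 → dur=3, Σ=52 | A=idle B=compute:t7 [compute-only]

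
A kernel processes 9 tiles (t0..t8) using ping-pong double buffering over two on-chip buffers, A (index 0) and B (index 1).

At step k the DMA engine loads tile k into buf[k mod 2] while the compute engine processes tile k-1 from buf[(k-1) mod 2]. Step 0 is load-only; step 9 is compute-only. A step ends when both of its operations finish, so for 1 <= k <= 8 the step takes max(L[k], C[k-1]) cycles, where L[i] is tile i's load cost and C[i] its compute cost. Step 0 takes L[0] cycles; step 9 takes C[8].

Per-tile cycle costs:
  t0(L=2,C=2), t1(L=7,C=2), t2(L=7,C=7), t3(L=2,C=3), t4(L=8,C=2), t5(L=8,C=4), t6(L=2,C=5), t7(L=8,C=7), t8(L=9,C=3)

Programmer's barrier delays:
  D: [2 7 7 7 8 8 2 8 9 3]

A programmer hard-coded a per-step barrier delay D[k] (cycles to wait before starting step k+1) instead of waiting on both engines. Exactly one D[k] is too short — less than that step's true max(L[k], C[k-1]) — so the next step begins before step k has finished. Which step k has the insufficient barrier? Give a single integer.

step 0: need L[0]=2 = 2; D[0]=2 ok
step 1: need max(L[1]=7,C[0]=2) = 7; D[1]=7 ok
step 2: need max(L[2]=7,C[1]=2) = 7; D[2]=7 ok
step 3: need max(L[3]=2,C[2]=7) = 7; D[3]=7 ok
step 4: need max(L[4]=8,C[3]=3) = 8; D[4]=8 ok
step 5: need max(L[5]=8,C[4]=2) = 8; D[5]=8 ok
step 6: need max(L[6]=2,C[5]=4) = 4; D[6]=2 SHORT
step 7: need max(L[7]=8,C[6]=5) = 8; D[7]=8 ok
step 8: need max(L[8]=9,C[7]=7) = 9; D[8]=9 ok
step 9: need C[8]=3 = 3; D[9]=3 ok

hazard at step 6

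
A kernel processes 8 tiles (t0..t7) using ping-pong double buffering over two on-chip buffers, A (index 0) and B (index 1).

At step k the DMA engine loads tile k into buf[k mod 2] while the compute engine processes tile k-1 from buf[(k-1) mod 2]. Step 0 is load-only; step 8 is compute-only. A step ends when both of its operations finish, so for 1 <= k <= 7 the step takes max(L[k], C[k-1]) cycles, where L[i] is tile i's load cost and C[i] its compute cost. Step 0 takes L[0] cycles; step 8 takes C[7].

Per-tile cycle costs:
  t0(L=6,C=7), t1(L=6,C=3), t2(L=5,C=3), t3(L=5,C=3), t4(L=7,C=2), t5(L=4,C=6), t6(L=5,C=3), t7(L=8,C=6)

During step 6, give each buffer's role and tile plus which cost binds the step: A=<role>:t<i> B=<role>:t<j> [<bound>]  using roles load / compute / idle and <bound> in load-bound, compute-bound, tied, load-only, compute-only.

k=0 load=t0/6c comp=- wait=6 total=6
k=1 load=t1/6c comp=t0/7c wait=7 total=13
k=2 load=t2/5c comp=t1/3c wait=5 total=18
k=3 load=t3/5c comp=t2/3c wait=5 total=23
k=4 load=t4/7c comp=t3/3c wait=7 total=30
k=5 load=t5/4c comp=t4/2c wait=4 total=34
k=6 load=t6/5c comp=t5/6c wait=6 total=40
k=7 load=t7/8c comp=t6/3c wait=8 total=48
k=8 load=- comp=t7/6c wait=6 total=54

step 6: A=load:t6 B=compute:t5 [compute-bound]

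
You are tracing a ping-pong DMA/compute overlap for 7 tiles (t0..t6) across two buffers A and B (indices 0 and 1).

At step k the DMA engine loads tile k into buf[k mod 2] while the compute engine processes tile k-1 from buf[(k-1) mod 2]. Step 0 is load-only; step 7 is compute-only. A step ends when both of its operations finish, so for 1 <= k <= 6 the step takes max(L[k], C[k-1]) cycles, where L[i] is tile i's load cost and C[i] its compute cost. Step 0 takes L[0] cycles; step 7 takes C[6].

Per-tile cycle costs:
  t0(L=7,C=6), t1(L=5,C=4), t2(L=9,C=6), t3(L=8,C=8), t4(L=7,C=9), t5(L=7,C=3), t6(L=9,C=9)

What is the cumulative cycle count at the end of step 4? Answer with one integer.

step 0: L[0]=7 → dur=7, Σ=7 | A=load:t0 B=idle [load-only]
step 1: L[1]=5 C[0]=6 → dur=6, Σ=13 | A=compute:t0 B=load:t1 [compute-bound]
step 2: L[2]=9 C[1]=4 → dur=9, Σ=22 | A=load:t2 B=compute:t1 [load-bound]
step 3: L[3]=8 C[2]=6 → dur=8, Σ=30 | A=compute:t2 B=load:t3 [load-bound]
step 4: L[4]=7 C[3]=8 → dur=8, Σ=38 | A=load:t4 B=compute:t3 [compute-bound]
step 5: L[5]=7 C[4]=9 → dur=9, Σ=47 | A=compute:t4 B=load:t5 [compute-bound]
step 6: L[6]=9 C[5]=3 → dur=9, Σ=56 | A=load:t6 B=compute:t5 [load-bound]
step 7: C[6]=9 → dur=9, Σ=65 | A=compute:t6 B=idle [compute-only]

end_cycle[4] = 38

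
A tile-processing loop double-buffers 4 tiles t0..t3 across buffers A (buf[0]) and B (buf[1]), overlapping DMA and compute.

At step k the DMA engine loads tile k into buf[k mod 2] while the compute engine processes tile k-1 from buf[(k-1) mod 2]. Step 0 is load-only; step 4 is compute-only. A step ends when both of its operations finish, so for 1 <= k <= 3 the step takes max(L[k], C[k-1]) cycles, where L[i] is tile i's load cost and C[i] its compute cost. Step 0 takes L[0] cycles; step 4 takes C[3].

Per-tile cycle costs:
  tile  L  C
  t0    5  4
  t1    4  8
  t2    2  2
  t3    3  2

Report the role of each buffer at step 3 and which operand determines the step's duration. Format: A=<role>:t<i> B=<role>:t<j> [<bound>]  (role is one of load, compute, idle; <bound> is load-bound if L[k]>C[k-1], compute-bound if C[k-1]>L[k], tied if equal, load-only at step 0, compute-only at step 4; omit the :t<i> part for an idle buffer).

k=0 load=t0/5c comp=- wait=5 total=5
k=1 load=t1/4c comp=t0/4c wait=4 total=9
k=2 load=t2/2c comp=t1/8c wait=8 total=17
k=3 load=t3/3c comp=t2/2c wait=3 total=20
k=4 load=- comp=t3/2c wait=2 total=22

step 3: A=compute:t2 B=load:t3 [load-bound]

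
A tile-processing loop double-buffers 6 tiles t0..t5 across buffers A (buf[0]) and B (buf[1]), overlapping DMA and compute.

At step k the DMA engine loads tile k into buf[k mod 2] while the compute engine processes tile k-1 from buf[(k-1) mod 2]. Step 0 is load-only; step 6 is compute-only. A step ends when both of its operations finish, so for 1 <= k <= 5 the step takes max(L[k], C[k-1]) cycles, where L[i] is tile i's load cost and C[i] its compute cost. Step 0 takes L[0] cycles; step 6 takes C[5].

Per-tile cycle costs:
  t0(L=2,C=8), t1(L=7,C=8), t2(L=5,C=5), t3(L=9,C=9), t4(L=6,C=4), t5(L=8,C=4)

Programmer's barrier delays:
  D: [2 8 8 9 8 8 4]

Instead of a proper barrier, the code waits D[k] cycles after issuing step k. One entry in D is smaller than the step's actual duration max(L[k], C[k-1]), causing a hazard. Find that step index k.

hazard at step 4

[0] required=L[0]=2=2 vs D=2 ok
[1] required=max(L[1]=7,C[0]=8)=8 vs D=8 ok
[2] required=max(L[2]=5,C[1]=8)=8 vs D=8 ok
[3] required=max(L[3]=9,C[2]=5)=9 vs D=9 ok
[4] required=max(L[4]=6,C[3]=9)=9 vs D=8 SHORT
[5] required=max(L[5]=8,C[4]=4)=8 vs D=8 ok
[6] required=C[5]=4=4 vs D=4 ok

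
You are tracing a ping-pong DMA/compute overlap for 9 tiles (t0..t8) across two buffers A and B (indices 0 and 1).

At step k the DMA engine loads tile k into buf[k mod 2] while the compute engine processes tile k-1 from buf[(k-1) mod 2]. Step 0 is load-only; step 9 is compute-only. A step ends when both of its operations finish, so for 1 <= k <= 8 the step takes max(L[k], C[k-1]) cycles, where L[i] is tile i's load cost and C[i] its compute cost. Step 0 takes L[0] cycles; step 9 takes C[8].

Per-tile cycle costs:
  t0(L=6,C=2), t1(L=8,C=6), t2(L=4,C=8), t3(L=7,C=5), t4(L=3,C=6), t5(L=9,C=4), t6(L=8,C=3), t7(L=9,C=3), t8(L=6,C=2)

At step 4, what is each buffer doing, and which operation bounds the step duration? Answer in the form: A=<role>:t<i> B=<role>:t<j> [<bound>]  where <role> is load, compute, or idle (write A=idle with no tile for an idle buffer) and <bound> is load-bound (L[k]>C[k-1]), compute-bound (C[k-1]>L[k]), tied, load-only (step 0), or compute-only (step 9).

step 4: A=load:t4 B=compute:t3 [compute-bound]

step 0: L[0]=6 → dur=6, Σ=6 | A=load:t0 B=idle [load-only]
step 1: L[1]=8 C[0]=2 → dur=8, Σ=14 | A=compute:t0 B=load:t1 [load-bound]
step 2: L[2]=4 C[1]=6 → dur=6, Σ=20 | A=load:t2 B=compute:t1 [compute-bound]
step 3: L[3]=7 C[2]=8 → dur=8, Σ=28 | A=compute:t2 B=load:t3 [compute-bound]
step 4: L[4]=3 C[3]=5 → dur=5, Σ=33 | A=load:t4 B=compute:t3 [compute-bound]
step 5: L[5]=9 C[4]=6 → dur=9, Σ=42 | A=compute:t4 B=load:t5 [load-bound]
step 6: L[6]=8 C[5]=4 → dur=8, Σ=50 | A=load:t6 B=compute:t5 [load-bound]
step 7: L[7]=9 C[6]=3 → dur=9, Σ=59 | A=compute:t6 B=load:t7 [load-bound]
step 8: L[8]=6 C[7]=3 → dur=6, Σ=65 | A=load:t8 B=compute:t7 [load-bound]
step 9: C[8]=2 → dur=2, Σ=67 | A=compute:t8 B=idle [compute-only]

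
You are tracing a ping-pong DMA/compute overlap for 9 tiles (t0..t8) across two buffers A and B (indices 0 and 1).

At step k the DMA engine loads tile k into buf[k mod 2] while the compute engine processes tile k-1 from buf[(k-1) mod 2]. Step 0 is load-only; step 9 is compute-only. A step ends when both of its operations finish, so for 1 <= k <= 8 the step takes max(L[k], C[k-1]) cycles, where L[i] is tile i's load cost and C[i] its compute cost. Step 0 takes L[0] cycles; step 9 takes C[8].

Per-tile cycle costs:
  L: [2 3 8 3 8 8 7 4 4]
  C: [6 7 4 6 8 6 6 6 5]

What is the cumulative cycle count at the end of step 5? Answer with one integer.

k=0 load=t0/2c comp=- wait=2 total=2
k=1 load=t1/3c comp=t0/6c wait=6 total=8
k=2 load=t2/8c comp=t1/7c wait=8 total=16
k=3 load=t3/3c comp=t2/4c wait=4 total=20
k=4 load=t4/8c comp=t3/6c wait=8 total=28
k=5 load=t5/8c comp=t4/8c wait=8 total=36
k=6 load=t6/7c comp=t5/6c wait=7 total=43
k=7 load=t7/4c comp=t6/6c wait=6 total=49
k=8 load=t8/4c comp=t7/6c wait=6 total=55
k=9 load=- comp=t8/5c wait=5 total=60

end_cycle[5] = 36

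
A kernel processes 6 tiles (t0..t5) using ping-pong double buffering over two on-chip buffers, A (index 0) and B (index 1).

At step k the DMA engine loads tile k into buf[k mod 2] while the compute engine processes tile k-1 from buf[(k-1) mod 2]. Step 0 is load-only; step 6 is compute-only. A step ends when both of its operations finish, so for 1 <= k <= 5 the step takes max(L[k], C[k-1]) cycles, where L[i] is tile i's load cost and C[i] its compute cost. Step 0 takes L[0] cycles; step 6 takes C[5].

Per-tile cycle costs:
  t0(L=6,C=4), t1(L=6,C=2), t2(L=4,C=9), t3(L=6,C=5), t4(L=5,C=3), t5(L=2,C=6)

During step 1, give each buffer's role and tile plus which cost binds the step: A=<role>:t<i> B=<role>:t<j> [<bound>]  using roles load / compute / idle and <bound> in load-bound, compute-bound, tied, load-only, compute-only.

step 1: A=compute:t0 B=load:t1 [load-bound]

[0] DMA t0→A (6c) ∥ CU idle ⇒ 6c, clock 6
[1] DMA t1→B (6c) ∥ CU A:t0 (4c) ⇒ 6c, clock 12
[2] DMA t2→A (4c) ∥ CU B:t1 (2c) ⇒ 4c, clock 16
[3] DMA t3→B (6c) ∥ CU A:t2 (9c) ⇒ 9c, clock 25
[4] DMA t4→A (5c) ∥ CU B:t3 (5c) ⇒ 5c, clock 30
[5] DMA t5→B (2c) ∥ CU A:t4 (3c) ⇒ 3c, clock 33
[6] DMA idle ∥ CU B:t5 (6c) ⇒ 6c, clock 39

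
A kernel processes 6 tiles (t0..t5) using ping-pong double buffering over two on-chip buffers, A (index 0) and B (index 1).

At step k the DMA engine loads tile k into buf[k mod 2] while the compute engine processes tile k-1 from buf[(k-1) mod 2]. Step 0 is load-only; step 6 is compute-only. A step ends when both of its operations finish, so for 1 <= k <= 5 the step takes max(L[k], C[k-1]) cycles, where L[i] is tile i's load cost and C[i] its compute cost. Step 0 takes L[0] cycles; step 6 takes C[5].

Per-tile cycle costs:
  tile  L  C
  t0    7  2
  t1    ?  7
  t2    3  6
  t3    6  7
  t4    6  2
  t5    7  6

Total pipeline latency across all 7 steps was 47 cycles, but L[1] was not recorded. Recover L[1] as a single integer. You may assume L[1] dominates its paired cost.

L[1] = 7

step 0 | dur = L[0]=7 = 7
step 1 | dur = max(L[1]=?, C[0]=2) = L[1]  (unknown; binding)
step 2 | dur = max(L[2]=3, C[1]=7) = 7
step 3 | dur = max(L[3]=6, C[2]=6) = 6
step 4 | dur = max(L[4]=6, C[3]=7) = 7
step 5 | dur = max(L[5]=7, C[4]=2) = 7
step 6 | dur = C[5]=6 = 6
sum of known step durations = 40
dur[1] = total - known = 47 - 40 = 7
L[1] is the binding max in step 1, so L[1] = dur[1] = 7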